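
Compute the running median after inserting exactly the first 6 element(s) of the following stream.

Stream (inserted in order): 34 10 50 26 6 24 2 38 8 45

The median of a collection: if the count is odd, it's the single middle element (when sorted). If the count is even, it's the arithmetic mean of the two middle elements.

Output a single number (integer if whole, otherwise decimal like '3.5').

Step 1: insert 34 -> lo=[34] (size 1, max 34) hi=[] (size 0) -> median=34
Step 2: insert 10 -> lo=[10] (size 1, max 10) hi=[34] (size 1, min 34) -> median=22
Step 3: insert 50 -> lo=[10, 34] (size 2, max 34) hi=[50] (size 1, min 50) -> median=34
Step 4: insert 26 -> lo=[10, 26] (size 2, max 26) hi=[34, 50] (size 2, min 34) -> median=30
Step 5: insert 6 -> lo=[6, 10, 26] (size 3, max 26) hi=[34, 50] (size 2, min 34) -> median=26
Step 6: insert 24 -> lo=[6, 10, 24] (size 3, max 24) hi=[26, 34, 50] (size 3, min 26) -> median=25

Answer: 25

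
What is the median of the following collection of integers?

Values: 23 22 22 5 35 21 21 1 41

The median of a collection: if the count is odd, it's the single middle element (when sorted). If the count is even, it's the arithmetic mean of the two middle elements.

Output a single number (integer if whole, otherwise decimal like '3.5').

Answer: 22

Derivation:
Step 1: insert 23 -> lo=[23] (size 1, max 23) hi=[] (size 0) -> median=23
Step 2: insert 22 -> lo=[22] (size 1, max 22) hi=[23] (size 1, min 23) -> median=22.5
Step 3: insert 22 -> lo=[22, 22] (size 2, max 22) hi=[23] (size 1, min 23) -> median=22
Step 4: insert 5 -> lo=[5, 22] (size 2, max 22) hi=[22, 23] (size 2, min 22) -> median=22
Step 5: insert 35 -> lo=[5, 22, 22] (size 3, max 22) hi=[23, 35] (size 2, min 23) -> median=22
Step 6: insert 21 -> lo=[5, 21, 22] (size 3, max 22) hi=[22, 23, 35] (size 3, min 22) -> median=22
Step 7: insert 21 -> lo=[5, 21, 21, 22] (size 4, max 22) hi=[22, 23, 35] (size 3, min 22) -> median=22
Step 8: insert 1 -> lo=[1, 5, 21, 21] (size 4, max 21) hi=[22, 22, 23, 35] (size 4, min 22) -> median=21.5
Step 9: insert 41 -> lo=[1, 5, 21, 21, 22] (size 5, max 22) hi=[22, 23, 35, 41] (size 4, min 22) -> median=22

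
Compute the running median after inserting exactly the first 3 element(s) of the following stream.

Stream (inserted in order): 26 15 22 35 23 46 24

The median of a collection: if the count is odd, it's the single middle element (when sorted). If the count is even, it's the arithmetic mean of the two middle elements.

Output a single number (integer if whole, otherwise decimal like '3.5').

Answer: 22

Derivation:
Step 1: insert 26 -> lo=[26] (size 1, max 26) hi=[] (size 0) -> median=26
Step 2: insert 15 -> lo=[15] (size 1, max 15) hi=[26] (size 1, min 26) -> median=20.5
Step 3: insert 22 -> lo=[15, 22] (size 2, max 22) hi=[26] (size 1, min 26) -> median=22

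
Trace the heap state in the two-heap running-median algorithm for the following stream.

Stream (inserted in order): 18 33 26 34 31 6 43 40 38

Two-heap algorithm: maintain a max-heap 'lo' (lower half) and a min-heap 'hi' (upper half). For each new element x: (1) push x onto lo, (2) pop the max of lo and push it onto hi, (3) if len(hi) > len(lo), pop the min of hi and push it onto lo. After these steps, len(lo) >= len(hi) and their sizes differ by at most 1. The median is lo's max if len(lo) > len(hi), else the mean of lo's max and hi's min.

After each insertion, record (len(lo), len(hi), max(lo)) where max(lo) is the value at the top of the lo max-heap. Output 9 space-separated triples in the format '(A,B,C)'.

Step 1: insert 18 -> lo=[18] hi=[] -> (len(lo)=1, len(hi)=0, max(lo)=18)
Step 2: insert 33 -> lo=[18] hi=[33] -> (len(lo)=1, len(hi)=1, max(lo)=18)
Step 3: insert 26 -> lo=[18, 26] hi=[33] -> (len(lo)=2, len(hi)=1, max(lo)=26)
Step 4: insert 34 -> lo=[18, 26] hi=[33, 34] -> (len(lo)=2, len(hi)=2, max(lo)=26)
Step 5: insert 31 -> lo=[18, 26, 31] hi=[33, 34] -> (len(lo)=3, len(hi)=2, max(lo)=31)
Step 6: insert 6 -> lo=[6, 18, 26] hi=[31, 33, 34] -> (len(lo)=3, len(hi)=3, max(lo)=26)
Step 7: insert 43 -> lo=[6, 18, 26, 31] hi=[33, 34, 43] -> (len(lo)=4, len(hi)=3, max(lo)=31)
Step 8: insert 40 -> lo=[6, 18, 26, 31] hi=[33, 34, 40, 43] -> (len(lo)=4, len(hi)=4, max(lo)=31)
Step 9: insert 38 -> lo=[6, 18, 26, 31, 33] hi=[34, 38, 40, 43] -> (len(lo)=5, len(hi)=4, max(lo)=33)

Answer: (1,0,18) (1,1,18) (2,1,26) (2,2,26) (3,2,31) (3,3,26) (4,3,31) (4,4,31) (5,4,33)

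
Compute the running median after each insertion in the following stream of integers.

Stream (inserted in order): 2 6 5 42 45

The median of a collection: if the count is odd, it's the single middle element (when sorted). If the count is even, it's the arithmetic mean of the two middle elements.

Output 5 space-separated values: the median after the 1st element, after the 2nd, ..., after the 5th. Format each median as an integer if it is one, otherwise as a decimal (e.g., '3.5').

Answer: 2 4 5 5.5 6

Derivation:
Step 1: insert 2 -> lo=[2] (size 1, max 2) hi=[] (size 0) -> median=2
Step 2: insert 6 -> lo=[2] (size 1, max 2) hi=[6] (size 1, min 6) -> median=4
Step 3: insert 5 -> lo=[2, 5] (size 2, max 5) hi=[6] (size 1, min 6) -> median=5
Step 4: insert 42 -> lo=[2, 5] (size 2, max 5) hi=[6, 42] (size 2, min 6) -> median=5.5
Step 5: insert 45 -> lo=[2, 5, 6] (size 3, max 6) hi=[42, 45] (size 2, min 42) -> median=6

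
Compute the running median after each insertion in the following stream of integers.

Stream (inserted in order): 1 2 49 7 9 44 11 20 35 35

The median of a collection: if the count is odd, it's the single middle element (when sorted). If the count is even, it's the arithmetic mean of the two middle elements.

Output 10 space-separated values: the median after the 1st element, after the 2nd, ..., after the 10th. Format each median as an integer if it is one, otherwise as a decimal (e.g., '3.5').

Step 1: insert 1 -> lo=[1] (size 1, max 1) hi=[] (size 0) -> median=1
Step 2: insert 2 -> lo=[1] (size 1, max 1) hi=[2] (size 1, min 2) -> median=1.5
Step 3: insert 49 -> lo=[1, 2] (size 2, max 2) hi=[49] (size 1, min 49) -> median=2
Step 4: insert 7 -> lo=[1, 2] (size 2, max 2) hi=[7, 49] (size 2, min 7) -> median=4.5
Step 5: insert 9 -> lo=[1, 2, 7] (size 3, max 7) hi=[9, 49] (size 2, min 9) -> median=7
Step 6: insert 44 -> lo=[1, 2, 7] (size 3, max 7) hi=[9, 44, 49] (size 3, min 9) -> median=8
Step 7: insert 11 -> lo=[1, 2, 7, 9] (size 4, max 9) hi=[11, 44, 49] (size 3, min 11) -> median=9
Step 8: insert 20 -> lo=[1, 2, 7, 9] (size 4, max 9) hi=[11, 20, 44, 49] (size 4, min 11) -> median=10
Step 9: insert 35 -> lo=[1, 2, 7, 9, 11] (size 5, max 11) hi=[20, 35, 44, 49] (size 4, min 20) -> median=11
Step 10: insert 35 -> lo=[1, 2, 7, 9, 11] (size 5, max 11) hi=[20, 35, 35, 44, 49] (size 5, min 20) -> median=15.5

Answer: 1 1.5 2 4.5 7 8 9 10 11 15.5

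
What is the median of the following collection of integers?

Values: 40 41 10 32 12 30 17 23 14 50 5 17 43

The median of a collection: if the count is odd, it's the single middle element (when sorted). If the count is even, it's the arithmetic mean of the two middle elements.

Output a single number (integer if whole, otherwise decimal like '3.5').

Answer: 23

Derivation:
Step 1: insert 40 -> lo=[40] (size 1, max 40) hi=[] (size 0) -> median=40
Step 2: insert 41 -> lo=[40] (size 1, max 40) hi=[41] (size 1, min 41) -> median=40.5
Step 3: insert 10 -> lo=[10, 40] (size 2, max 40) hi=[41] (size 1, min 41) -> median=40
Step 4: insert 32 -> lo=[10, 32] (size 2, max 32) hi=[40, 41] (size 2, min 40) -> median=36
Step 5: insert 12 -> lo=[10, 12, 32] (size 3, max 32) hi=[40, 41] (size 2, min 40) -> median=32
Step 6: insert 30 -> lo=[10, 12, 30] (size 3, max 30) hi=[32, 40, 41] (size 3, min 32) -> median=31
Step 7: insert 17 -> lo=[10, 12, 17, 30] (size 4, max 30) hi=[32, 40, 41] (size 3, min 32) -> median=30
Step 8: insert 23 -> lo=[10, 12, 17, 23] (size 4, max 23) hi=[30, 32, 40, 41] (size 4, min 30) -> median=26.5
Step 9: insert 14 -> lo=[10, 12, 14, 17, 23] (size 5, max 23) hi=[30, 32, 40, 41] (size 4, min 30) -> median=23
Step 10: insert 50 -> lo=[10, 12, 14, 17, 23] (size 5, max 23) hi=[30, 32, 40, 41, 50] (size 5, min 30) -> median=26.5
Step 11: insert 5 -> lo=[5, 10, 12, 14, 17, 23] (size 6, max 23) hi=[30, 32, 40, 41, 50] (size 5, min 30) -> median=23
Step 12: insert 17 -> lo=[5, 10, 12, 14, 17, 17] (size 6, max 17) hi=[23, 30, 32, 40, 41, 50] (size 6, min 23) -> median=20
Step 13: insert 43 -> lo=[5, 10, 12, 14, 17, 17, 23] (size 7, max 23) hi=[30, 32, 40, 41, 43, 50] (size 6, min 30) -> median=23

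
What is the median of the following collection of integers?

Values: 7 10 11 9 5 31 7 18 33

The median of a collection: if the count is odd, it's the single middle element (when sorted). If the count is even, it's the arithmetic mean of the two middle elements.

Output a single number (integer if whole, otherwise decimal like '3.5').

Step 1: insert 7 -> lo=[7] (size 1, max 7) hi=[] (size 0) -> median=7
Step 2: insert 10 -> lo=[7] (size 1, max 7) hi=[10] (size 1, min 10) -> median=8.5
Step 3: insert 11 -> lo=[7, 10] (size 2, max 10) hi=[11] (size 1, min 11) -> median=10
Step 4: insert 9 -> lo=[7, 9] (size 2, max 9) hi=[10, 11] (size 2, min 10) -> median=9.5
Step 5: insert 5 -> lo=[5, 7, 9] (size 3, max 9) hi=[10, 11] (size 2, min 10) -> median=9
Step 6: insert 31 -> lo=[5, 7, 9] (size 3, max 9) hi=[10, 11, 31] (size 3, min 10) -> median=9.5
Step 7: insert 7 -> lo=[5, 7, 7, 9] (size 4, max 9) hi=[10, 11, 31] (size 3, min 10) -> median=9
Step 8: insert 18 -> lo=[5, 7, 7, 9] (size 4, max 9) hi=[10, 11, 18, 31] (size 4, min 10) -> median=9.5
Step 9: insert 33 -> lo=[5, 7, 7, 9, 10] (size 5, max 10) hi=[11, 18, 31, 33] (size 4, min 11) -> median=10

Answer: 10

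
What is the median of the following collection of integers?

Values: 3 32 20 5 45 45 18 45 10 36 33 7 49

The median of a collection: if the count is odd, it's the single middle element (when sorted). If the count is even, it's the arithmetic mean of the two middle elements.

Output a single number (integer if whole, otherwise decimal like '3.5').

Step 1: insert 3 -> lo=[3] (size 1, max 3) hi=[] (size 0) -> median=3
Step 2: insert 32 -> lo=[3] (size 1, max 3) hi=[32] (size 1, min 32) -> median=17.5
Step 3: insert 20 -> lo=[3, 20] (size 2, max 20) hi=[32] (size 1, min 32) -> median=20
Step 4: insert 5 -> lo=[3, 5] (size 2, max 5) hi=[20, 32] (size 2, min 20) -> median=12.5
Step 5: insert 45 -> lo=[3, 5, 20] (size 3, max 20) hi=[32, 45] (size 2, min 32) -> median=20
Step 6: insert 45 -> lo=[3, 5, 20] (size 3, max 20) hi=[32, 45, 45] (size 3, min 32) -> median=26
Step 7: insert 18 -> lo=[3, 5, 18, 20] (size 4, max 20) hi=[32, 45, 45] (size 3, min 32) -> median=20
Step 8: insert 45 -> lo=[3, 5, 18, 20] (size 4, max 20) hi=[32, 45, 45, 45] (size 4, min 32) -> median=26
Step 9: insert 10 -> lo=[3, 5, 10, 18, 20] (size 5, max 20) hi=[32, 45, 45, 45] (size 4, min 32) -> median=20
Step 10: insert 36 -> lo=[3, 5, 10, 18, 20] (size 5, max 20) hi=[32, 36, 45, 45, 45] (size 5, min 32) -> median=26
Step 11: insert 33 -> lo=[3, 5, 10, 18, 20, 32] (size 6, max 32) hi=[33, 36, 45, 45, 45] (size 5, min 33) -> median=32
Step 12: insert 7 -> lo=[3, 5, 7, 10, 18, 20] (size 6, max 20) hi=[32, 33, 36, 45, 45, 45] (size 6, min 32) -> median=26
Step 13: insert 49 -> lo=[3, 5, 7, 10, 18, 20, 32] (size 7, max 32) hi=[33, 36, 45, 45, 45, 49] (size 6, min 33) -> median=32

Answer: 32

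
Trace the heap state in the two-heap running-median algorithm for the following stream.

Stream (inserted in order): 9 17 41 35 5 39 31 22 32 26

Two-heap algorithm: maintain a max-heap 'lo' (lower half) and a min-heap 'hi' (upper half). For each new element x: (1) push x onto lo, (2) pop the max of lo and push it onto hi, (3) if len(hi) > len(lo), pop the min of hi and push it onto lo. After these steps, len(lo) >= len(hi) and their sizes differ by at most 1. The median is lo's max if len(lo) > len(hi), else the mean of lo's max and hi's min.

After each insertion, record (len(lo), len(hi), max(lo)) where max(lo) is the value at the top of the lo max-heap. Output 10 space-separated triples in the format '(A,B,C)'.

Step 1: insert 9 -> lo=[9] hi=[] -> (len(lo)=1, len(hi)=0, max(lo)=9)
Step 2: insert 17 -> lo=[9] hi=[17] -> (len(lo)=1, len(hi)=1, max(lo)=9)
Step 3: insert 41 -> lo=[9, 17] hi=[41] -> (len(lo)=2, len(hi)=1, max(lo)=17)
Step 4: insert 35 -> lo=[9, 17] hi=[35, 41] -> (len(lo)=2, len(hi)=2, max(lo)=17)
Step 5: insert 5 -> lo=[5, 9, 17] hi=[35, 41] -> (len(lo)=3, len(hi)=2, max(lo)=17)
Step 6: insert 39 -> lo=[5, 9, 17] hi=[35, 39, 41] -> (len(lo)=3, len(hi)=3, max(lo)=17)
Step 7: insert 31 -> lo=[5, 9, 17, 31] hi=[35, 39, 41] -> (len(lo)=4, len(hi)=3, max(lo)=31)
Step 8: insert 22 -> lo=[5, 9, 17, 22] hi=[31, 35, 39, 41] -> (len(lo)=4, len(hi)=4, max(lo)=22)
Step 9: insert 32 -> lo=[5, 9, 17, 22, 31] hi=[32, 35, 39, 41] -> (len(lo)=5, len(hi)=4, max(lo)=31)
Step 10: insert 26 -> lo=[5, 9, 17, 22, 26] hi=[31, 32, 35, 39, 41] -> (len(lo)=5, len(hi)=5, max(lo)=26)

Answer: (1,0,9) (1,1,9) (2,1,17) (2,2,17) (3,2,17) (3,3,17) (4,3,31) (4,4,22) (5,4,31) (5,5,26)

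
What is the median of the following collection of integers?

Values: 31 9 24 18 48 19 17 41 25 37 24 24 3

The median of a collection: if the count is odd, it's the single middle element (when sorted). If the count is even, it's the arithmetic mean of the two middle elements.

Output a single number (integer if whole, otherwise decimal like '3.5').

Answer: 24

Derivation:
Step 1: insert 31 -> lo=[31] (size 1, max 31) hi=[] (size 0) -> median=31
Step 2: insert 9 -> lo=[9] (size 1, max 9) hi=[31] (size 1, min 31) -> median=20
Step 3: insert 24 -> lo=[9, 24] (size 2, max 24) hi=[31] (size 1, min 31) -> median=24
Step 4: insert 18 -> lo=[9, 18] (size 2, max 18) hi=[24, 31] (size 2, min 24) -> median=21
Step 5: insert 48 -> lo=[9, 18, 24] (size 3, max 24) hi=[31, 48] (size 2, min 31) -> median=24
Step 6: insert 19 -> lo=[9, 18, 19] (size 3, max 19) hi=[24, 31, 48] (size 3, min 24) -> median=21.5
Step 7: insert 17 -> lo=[9, 17, 18, 19] (size 4, max 19) hi=[24, 31, 48] (size 3, min 24) -> median=19
Step 8: insert 41 -> lo=[9, 17, 18, 19] (size 4, max 19) hi=[24, 31, 41, 48] (size 4, min 24) -> median=21.5
Step 9: insert 25 -> lo=[9, 17, 18, 19, 24] (size 5, max 24) hi=[25, 31, 41, 48] (size 4, min 25) -> median=24
Step 10: insert 37 -> lo=[9, 17, 18, 19, 24] (size 5, max 24) hi=[25, 31, 37, 41, 48] (size 5, min 25) -> median=24.5
Step 11: insert 24 -> lo=[9, 17, 18, 19, 24, 24] (size 6, max 24) hi=[25, 31, 37, 41, 48] (size 5, min 25) -> median=24
Step 12: insert 24 -> lo=[9, 17, 18, 19, 24, 24] (size 6, max 24) hi=[24, 25, 31, 37, 41, 48] (size 6, min 24) -> median=24
Step 13: insert 3 -> lo=[3, 9, 17, 18, 19, 24, 24] (size 7, max 24) hi=[24, 25, 31, 37, 41, 48] (size 6, min 24) -> median=24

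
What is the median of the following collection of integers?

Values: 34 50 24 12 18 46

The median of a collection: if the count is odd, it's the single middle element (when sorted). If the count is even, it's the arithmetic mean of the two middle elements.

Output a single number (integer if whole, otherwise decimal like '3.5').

Answer: 29

Derivation:
Step 1: insert 34 -> lo=[34] (size 1, max 34) hi=[] (size 0) -> median=34
Step 2: insert 50 -> lo=[34] (size 1, max 34) hi=[50] (size 1, min 50) -> median=42
Step 3: insert 24 -> lo=[24, 34] (size 2, max 34) hi=[50] (size 1, min 50) -> median=34
Step 4: insert 12 -> lo=[12, 24] (size 2, max 24) hi=[34, 50] (size 2, min 34) -> median=29
Step 5: insert 18 -> lo=[12, 18, 24] (size 3, max 24) hi=[34, 50] (size 2, min 34) -> median=24
Step 6: insert 46 -> lo=[12, 18, 24] (size 3, max 24) hi=[34, 46, 50] (size 3, min 34) -> median=29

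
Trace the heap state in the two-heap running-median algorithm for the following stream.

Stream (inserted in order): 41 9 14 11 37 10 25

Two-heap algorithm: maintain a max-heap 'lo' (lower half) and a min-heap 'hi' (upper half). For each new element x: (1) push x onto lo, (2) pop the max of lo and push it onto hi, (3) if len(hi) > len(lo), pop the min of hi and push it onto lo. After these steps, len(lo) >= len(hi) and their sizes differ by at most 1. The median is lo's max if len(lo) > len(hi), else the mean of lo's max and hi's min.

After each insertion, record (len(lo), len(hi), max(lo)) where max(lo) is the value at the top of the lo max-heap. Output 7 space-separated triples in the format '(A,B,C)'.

Step 1: insert 41 -> lo=[41] hi=[] -> (len(lo)=1, len(hi)=0, max(lo)=41)
Step 2: insert 9 -> lo=[9] hi=[41] -> (len(lo)=1, len(hi)=1, max(lo)=9)
Step 3: insert 14 -> lo=[9, 14] hi=[41] -> (len(lo)=2, len(hi)=1, max(lo)=14)
Step 4: insert 11 -> lo=[9, 11] hi=[14, 41] -> (len(lo)=2, len(hi)=2, max(lo)=11)
Step 5: insert 37 -> lo=[9, 11, 14] hi=[37, 41] -> (len(lo)=3, len(hi)=2, max(lo)=14)
Step 6: insert 10 -> lo=[9, 10, 11] hi=[14, 37, 41] -> (len(lo)=3, len(hi)=3, max(lo)=11)
Step 7: insert 25 -> lo=[9, 10, 11, 14] hi=[25, 37, 41] -> (len(lo)=4, len(hi)=3, max(lo)=14)

Answer: (1,0,41) (1,1,9) (2,1,14) (2,2,11) (3,2,14) (3,3,11) (4,3,14)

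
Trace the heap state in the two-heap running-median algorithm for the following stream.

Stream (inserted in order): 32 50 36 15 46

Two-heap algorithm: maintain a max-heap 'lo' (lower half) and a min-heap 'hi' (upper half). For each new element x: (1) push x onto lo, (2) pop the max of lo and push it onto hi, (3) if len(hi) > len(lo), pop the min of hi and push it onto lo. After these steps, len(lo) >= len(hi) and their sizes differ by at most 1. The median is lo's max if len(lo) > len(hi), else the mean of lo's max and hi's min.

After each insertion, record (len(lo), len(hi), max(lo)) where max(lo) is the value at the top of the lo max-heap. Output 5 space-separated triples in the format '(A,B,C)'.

Step 1: insert 32 -> lo=[32] hi=[] -> (len(lo)=1, len(hi)=0, max(lo)=32)
Step 2: insert 50 -> lo=[32] hi=[50] -> (len(lo)=1, len(hi)=1, max(lo)=32)
Step 3: insert 36 -> lo=[32, 36] hi=[50] -> (len(lo)=2, len(hi)=1, max(lo)=36)
Step 4: insert 15 -> lo=[15, 32] hi=[36, 50] -> (len(lo)=2, len(hi)=2, max(lo)=32)
Step 5: insert 46 -> lo=[15, 32, 36] hi=[46, 50] -> (len(lo)=3, len(hi)=2, max(lo)=36)

Answer: (1,0,32) (1,1,32) (2,1,36) (2,2,32) (3,2,36)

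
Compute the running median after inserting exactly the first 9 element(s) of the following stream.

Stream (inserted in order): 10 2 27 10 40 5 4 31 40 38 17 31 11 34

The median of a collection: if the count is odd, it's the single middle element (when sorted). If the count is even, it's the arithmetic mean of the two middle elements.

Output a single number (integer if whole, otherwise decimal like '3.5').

Step 1: insert 10 -> lo=[10] (size 1, max 10) hi=[] (size 0) -> median=10
Step 2: insert 2 -> lo=[2] (size 1, max 2) hi=[10] (size 1, min 10) -> median=6
Step 3: insert 27 -> lo=[2, 10] (size 2, max 10) hi=[27] (size 1, min 27) -> median=10
Step 4: insert 10 -> lo=[2, 10] (size 2, max 10) hi=[10, 27] (size 2, min 10) -> median=10
Step 5: insert 40 -> lo=[2, 10, 10] (size 3, max 10) hi=[27, 40] (size 2, min 27) -> median=10
Step 6: insert 5 -> lo=[2, 5, 10] (size 3, max 10) hi=[10, 27, 40] (size 3, min 10) -> median=10
Step 7: insert 4 -> lo=[2, 4, 5, 10] (size 4, max 10) hi=[10, 27, 40] (size 3, min 10) -> median=10
Step 8: insert 31 -> lo=[2, 4, 5, 10] (size 4, max 10) hi=[10, 27, 31, 40] (size 4, min 10) -> median=10
Step 9: insert 40 -> lo=[2, 4, 5, 10, 10] (size 5, max 10) hi=[27, 31, 40, 40] (size 4, min 27) -> median=10

Answer: 10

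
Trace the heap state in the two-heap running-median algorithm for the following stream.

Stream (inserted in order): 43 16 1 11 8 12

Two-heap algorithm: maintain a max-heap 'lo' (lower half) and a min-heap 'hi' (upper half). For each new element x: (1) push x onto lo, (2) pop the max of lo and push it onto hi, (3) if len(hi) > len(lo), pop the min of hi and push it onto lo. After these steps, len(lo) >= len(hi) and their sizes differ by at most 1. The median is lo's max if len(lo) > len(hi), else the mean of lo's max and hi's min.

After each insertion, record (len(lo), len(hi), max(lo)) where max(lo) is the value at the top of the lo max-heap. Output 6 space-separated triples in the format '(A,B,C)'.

Step 1: insert 43 -> lo=[43] hi=[] -> (len(lo)=1, len(hi)=0, max(lo)=43)
Step 2: insert 16 -> lo=[16] hi=[43] -> (len(lo)=1, len(hi)=1, max(lo)=16)
Step 3: insert 1 -> lo=[1, 16] hi=[43] -> (len(lo)=2, len(hi)=1, max(lo)=16)
Step 4: insert 11 -> lo=[1, 11] hi=[16, 43] -> (len(lo)=2, len(hi)=2, max(lo)=11)
Step 5: insert 8 -> lo=[1, 8, 11] hi=[16, 43] -> (len(lo)=3, len(hi)=2, max(lo)=11)
Step 6: insert 12 -> lo=[1, 8, 11] hi=[12, 16, 43] -> (len(lo)=3, len(hi)=3, max(lo)=11)

Answer: (1,0,43) (1,1,16) (2,1,16) (2,2,11) (3,2,11) (3,3,11)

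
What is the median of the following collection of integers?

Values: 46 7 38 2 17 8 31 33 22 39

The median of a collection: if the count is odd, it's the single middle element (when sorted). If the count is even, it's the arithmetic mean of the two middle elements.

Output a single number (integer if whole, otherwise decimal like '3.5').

Answer: 26.5

Derivation:
Step 1: insert 46 -> lo=[46] (size 1, max 46) hi=[] (size 0) -> median=46
Step 2: insert 7 -> lo=[7] (size 1, max 7) hi=[46] (size 1, min 46) -> median=26.5
Step 3: insert 38 -> lo=[7, 38] (size 2, max 38) hi=[46] (size 1, min 46) -> median=38
Step 4: insert 2 -> lo=[2, 7] (size 2, max 7) hi=[38, 46] (size 2, min 38) -> median=22.5
Step 5: insert 17 -> lo=[2, 7, 17] (size 3, max 17) hi=[38, 46] (size 2, min 38) -> median=17
Step 6: insert 8 -> lo=[2, 7, 8] (size 3, max 8) hi=[17, 38, 46] (size 3, min 17) -> median=12.5
Step 7: insert 31 -> lo=[2, 7, 8, 17] (size 4, max 17) hi=[31, 38, 46] (size 3, min 31) -> median=17
Step 8: insert 33 -> lo=[2, 7, 8, 17] (size 4, max 17) hi=[31, 33, 38, 46] (size 4, min 31) -> median=24
Step 9: insert 22 -> lo=[2, 7, 8, 17, 22] (size 5, max 22) hi=[31, 33, 38, 46] (size 4, min 31) -> median=22
Step 10: insert 39 -> lo=[2, 7, 8, 17, 22] (size 5, max 22) hi=[31, 33, 38, 39, 46] (size 5, min 31) -> median=26.5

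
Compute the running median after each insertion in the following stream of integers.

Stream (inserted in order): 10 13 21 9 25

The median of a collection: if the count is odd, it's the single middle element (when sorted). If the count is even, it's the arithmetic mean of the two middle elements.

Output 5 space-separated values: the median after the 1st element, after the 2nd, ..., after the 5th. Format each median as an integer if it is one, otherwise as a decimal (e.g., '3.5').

Answer: 10 11.5 13 11.5 13

Derivation:
Step 1: insert 10 -> lo=[10] (size 1, max 10) hi=[] (size 0) -> median=10
Step 2: insert 13 -> lo=[10] (size 1, max 10) hi=[13] (size 1, min 13) -> median=11.5
Step 3: insert 21 -> lo=[10, 13] (size 2, max 13) hi=[21] (size 1, min 21) -> median=13
Step 4: insert 9 -> lo=[9, 10] (size 2, max 10) hi=[13, 21] (size 2, min 13) -> median=11.5
Step 5: insert 25 -> lo=[9, 10, 13] (size 3, max 13) hi=[21, 25] (size 2, min 21) -> median=13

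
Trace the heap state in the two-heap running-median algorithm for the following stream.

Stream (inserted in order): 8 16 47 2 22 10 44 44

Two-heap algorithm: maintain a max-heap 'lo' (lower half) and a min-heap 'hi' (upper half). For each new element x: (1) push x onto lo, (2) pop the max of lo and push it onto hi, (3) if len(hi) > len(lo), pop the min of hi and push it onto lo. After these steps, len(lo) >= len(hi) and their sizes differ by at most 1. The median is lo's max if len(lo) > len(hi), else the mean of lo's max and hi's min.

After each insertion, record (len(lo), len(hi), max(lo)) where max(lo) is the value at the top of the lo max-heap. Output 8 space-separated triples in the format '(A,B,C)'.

Step 1: insert 8 -> lo=[8] hi=[] -> (len(lo)=1, len(hi)=0, max(lo)=8)
Step 2: insert 16 -> lo=[8] hi=[16] -> (len(lo)=1, len(hi)=1, max(lo)=8)
Step 3: insert 47 -> lo=[8, 16] hi=[47] -> (len(lo)=2, len(hi)=1, max(lo)=16)
Step 4: insert 2 -> lo=[2, 8] hi=[16, 47] -> (len(lo)=2, len(hi)=2, max(lo)=8)
Step 5: insert 22 -> lo=[2, 8, 16] hi=[22, 47] -> (len(lo)=3, len(hi)=2, max(lo)=16)
Step 6: insert 10 -> lo=[2, 8, 10] hi=[16, 22, 47] -> (len(lo)=3, len(hi)=3, max(lo)=10)
Step 7: insert 44 -> lo=[2, 8, 10, 16] hi=[22, 44, 47] -> (len(lo)=4, len(hi)=3, max(lo)=16)
Step 8: insert 44 -> lo=[2, 8, 10, 16] hi=[22, 44, 44, 47] -> (len(lo)=4, len(hi)=4, max(lo)=16)

Answer: (1,0,8) (1,1,8) (2,1,16) (2,2,8) (3,2,16) (3,3,10) (4,3,16) (4,4,16)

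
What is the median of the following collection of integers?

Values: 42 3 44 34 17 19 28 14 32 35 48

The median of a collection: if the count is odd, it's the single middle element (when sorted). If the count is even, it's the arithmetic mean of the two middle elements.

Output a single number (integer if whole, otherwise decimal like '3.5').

Step 1: insert 42 -> lo=[42] (size 1, max 42) hi=[] (size 0) -> median=42
Step 2: insert 3 -> lo=[3] (size 1, max 3) hi=[42] (size 1, min 42) -> median=22.5
Step 3: insert 44 -> lo=[3, 42] (size 2, max 42) hi=[44] (size 1, min 44) -> median=42
Step 4: insert 34 -> lo=[3, 34] (size 2, max 34) hi=[42, 44] (size 2, min 42) -> median=38
Step 5: insert 17 -> lo=[3, 17, 34] (size 3, max 34) hi=[42, 44] (size 2, min 42) -> median=34
Step 6: insert 19 -> lo=[3, 17, 19] (size 3, max 19) hi=[34, 42, 44] (size 3, min 34) -> median=26.5
Step 7: insert 28 -> lo=[3, 17, 19, 28] (size 4, max 28) hi=[34, 42, 44] (size 3, min 34) -> median=28
Step 8: insert 14 -> lo=[3, 14, 17, 19] (size 4, max 19) hi=[28, 34, 42, 44] (size 4, min 28) -> median=23.5
Step 9: insert 32 -> lo=[3, 14, 17, 19, 28] (size 5, max 28) hi=[32, 34, 42, 44] (size 4, min 32) -> median=28
Step 10: insert 35 -> lo=[3, 14, 17, 19, 28] (size 5, max 28) hi=[32, 34, 35, 42, 44] (size 5, min 32) -> median=30
Step 11: insert 48 -> lo=[3, 14, 17, 19, 28, 32] (size 6, max 32) hi=[34, 35, 42, 44, 48] (size 5, min 34) -> median=32

Answer: 32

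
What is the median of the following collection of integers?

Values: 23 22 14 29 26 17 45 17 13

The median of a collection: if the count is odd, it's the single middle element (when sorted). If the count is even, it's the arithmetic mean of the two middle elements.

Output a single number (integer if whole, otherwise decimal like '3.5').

Step 1: insert 23 -> lo=[23] (size 1, max 23) hi=[] (size 0) -> median=23
Step 2: insert 22 -> lo=[22] (size 1, max 22) hi=[23] (size 1, min 23) -> median=22.5
Step 3: insert 14 -> lo=[14, 22] (size 2, max 22) hi=[23] (size 1, min 23) -> median=22
Step 4: insert 29 -> lo=[14, 22] (size 2, max 22) hi=[23, 29] (size 2, min 23) -> median=22.5
Step 5: insert 26 -> lo=[14, 22, 23] (size 3, max 23) hi=[26, 29] (size 2, min 26) -> median=23
Step 6: insert 17 -> lo=[14, 17, 22] (size 3, max 22) hi=[23, 26, 29] (size 3, min 23) -> median=22.5
Step 7: insert 45 -> lo=[14, 17, 22, 23] (size 4, max 23) hi=[26, 29, 45] (size 3, min 26) -> median=23
Step 8: insert 17 -> lo=[14, 17, 17, 22] (size 4, max 22) hi=[23, 26, 29, 45] (size 4, min 23) -> median=22.5
Step 9: insert 13 -> lo=[13, 14, 17, 17, 22] (size 5, max 22) hi=[23, 26, 29, 45] (size 4, min 23) -> median=22

Answer: 22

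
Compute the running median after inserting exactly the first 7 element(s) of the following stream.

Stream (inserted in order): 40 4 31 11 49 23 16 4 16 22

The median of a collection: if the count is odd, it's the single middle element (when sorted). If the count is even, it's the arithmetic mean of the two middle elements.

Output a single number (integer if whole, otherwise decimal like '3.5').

Answer: 23

Derivation:
Step 1: insert 40 -> lo=[40] (size 1, max 40) hi=[] (size 0) -> median=40
Step 2: insert 4 -> lo=[4] (size 1, max 4) hi=[40] (size 1, min 40) -> median=22
Step 3: insert 31 -> lo=[4, 31] (size 2, max 31) hi=[40] (size 1, min 40) -> median=31
Step 4: insert 11 -> lo=[4, 11] (size 2, max 11) hi=[31, 40] (size 2, min 31) -> median=21
Step 5: insert 49 -> lo=[4, 11, 31] (size 3, max 31) hi=[40, 49] (size 2, min 40) -> median=31
Step 6: insert 23 -> lo=[4, 11, 23] (size 3, max 23) hi=[31, 40, 49] (size 3, min 31) -> median=27
Step 7: insert 16 -> lo=[4, 11, 16, 23] (size 4, max 23) hi=[31, 40, 49] (size 3, min 31) -> median=23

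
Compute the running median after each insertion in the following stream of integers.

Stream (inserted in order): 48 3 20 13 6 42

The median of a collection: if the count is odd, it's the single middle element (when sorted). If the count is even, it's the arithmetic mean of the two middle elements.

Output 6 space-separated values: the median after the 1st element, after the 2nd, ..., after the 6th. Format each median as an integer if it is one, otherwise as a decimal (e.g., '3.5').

Answer: 48 25.5 20 16.5 13 16.5

Derivation:
Step 1: insert 48 -> lo=[48] (size 1, max 48) hi=[] (size 0) -> median=48
Step 2: insert 3 -> lo=[3] (size 1, max 3) hi=[48] (size 1, min 48) -> median=25.5
Step 3: insert 20 -> lo=[3, 20] (size 2, max 20) hi=[48] (size 1, min 48) -> median=20
Step 4: insert 13 -> lo=[3, 13] (size 2, max 13) hi=[20, 48] (size 2, min 20) -> median=16.5
Step 5: insert 6 -> lo=[3, 6, 13] (size 3, max 13) hi=[20, 48] (size 2, min 20) -> median=13
Step 6: insert 42 -> lo=[3, 6, 13] (size 3, max 13) hi=[20, 42, 48] (size 3, min 20) -> median=16.5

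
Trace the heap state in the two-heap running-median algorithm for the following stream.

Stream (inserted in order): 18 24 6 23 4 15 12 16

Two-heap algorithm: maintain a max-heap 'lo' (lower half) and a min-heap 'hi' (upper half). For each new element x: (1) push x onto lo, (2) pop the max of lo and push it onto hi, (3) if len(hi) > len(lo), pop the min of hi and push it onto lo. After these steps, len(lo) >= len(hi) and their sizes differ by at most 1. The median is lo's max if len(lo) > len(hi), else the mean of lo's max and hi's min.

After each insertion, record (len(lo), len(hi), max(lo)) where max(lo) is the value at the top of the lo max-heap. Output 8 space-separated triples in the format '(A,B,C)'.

Answer: (1,0,18) (1,1,18) (2,1,18) (2,2,18) (3,2,18) (3,3,15) (4,3,15) (4,4,15)

Derivation:
Step 1: insert 18 -> lo=[18] hi=[] -> (len(lo)=1, len(hi)=0, max(lo)=18)
Step 2: insert 24 -> lo=[18] hi=[24] -> (len(lo)=1, len(hi)=1, max(lo)=18)
Step 3: insert 6 -> lo=[6, 18] hi=[24] -> (len(lo)=2, len(hi)=1, max(lo)=18)
Step 4: insert 23 -> lo=[6, 18] hi=[23, 24] -> (len(lo)=2, len(hi)=2, max(lo)=18)
Step 5: insert 4 -> lo=[4, 6, 18] hi=[23, 24] -> (len(lo)=3, len(hi)=2, max(lo)=18)
Step 6: insert 15 -> lo=[4, 6, 15] hi=[18, 23, 24] -> (len(lo)=3, len(hi)=3, max(lo)=15)
Step 7: insert 12 -> lo=[4, 6, 12, 15] hi=[18, 23, 24] -> (len(lo)=4, len(hi)=3, max(lo)=15)
Step 8: insert 16 -> lo=[4, 6, 12, 15] hi=[16, 18, 23, 24] -> (len(lo)=4, len(hi)=4, max(lo)=15)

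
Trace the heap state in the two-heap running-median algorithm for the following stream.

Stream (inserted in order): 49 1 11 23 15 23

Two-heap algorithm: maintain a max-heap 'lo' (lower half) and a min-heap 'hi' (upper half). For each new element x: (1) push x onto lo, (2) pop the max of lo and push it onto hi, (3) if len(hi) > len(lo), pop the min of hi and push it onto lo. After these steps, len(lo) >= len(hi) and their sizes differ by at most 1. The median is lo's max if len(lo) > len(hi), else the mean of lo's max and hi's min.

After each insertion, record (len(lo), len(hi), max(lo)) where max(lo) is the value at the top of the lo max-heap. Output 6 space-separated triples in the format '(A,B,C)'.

Answer: (1,0,49) (1,1,1) (2,1,11) (2,2,11) (3,2,15) (3,3,15)

Derivation:
Step 1: insert 49 -> lo=[49] hi=[] -> (len(lo)=1, len(hi)=0, max(lo)=49)
Step 2: insert 1 -> lo=[1] hi=[49] -> (len(lo)=1, len(hi)=1, max(lo)=1)
Step 3: insert 11 -> lo=[1, 11] hi=[49] -> (len(lo)=2, len(hi)=1, max(lo)=11)
Step 4: insert 23 -> lo=[1, 11] hi=[23, 49] -> (len(lo)=2, len(hi)=2, max(lo)=11)
Step 5: insert 15 -> lo=[1, 11, 15] hi=[23, 49] -> (len(lo)=3, len(hi)=2, max(lo)=15)
Step 6: insert 23 -> lo=[1, 11, 15] hi=[23, 23, 49] -> (len(lo)=3, len(hi)=3, max(lo)=15)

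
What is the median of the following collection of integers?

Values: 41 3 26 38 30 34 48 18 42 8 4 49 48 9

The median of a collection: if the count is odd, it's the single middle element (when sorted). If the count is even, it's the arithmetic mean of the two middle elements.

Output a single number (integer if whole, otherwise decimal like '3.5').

Step 1: insert 41 -> lo=[41] (size 1, max 41) hi=[] (size 0) -> median=41
Step 2: insert 3 -> lo=[3] (size 1, max 3) hi=[41] (size 1, min 41) -> median=22
Step 3: insert 26 -> lo=[3, 26] (size 2, max 26) hi=[41] (size 1, min 41) -> median=26
Step 4: insert 38 -> lo=[3, 26] (size 2, max 26) hi=[38, 41] (size 2, min 38) -> median=32
Step 5: insert 30 -> lo=[3, 26, 30] (size 3, max 30) hi=[38, 41] (size 2, min 38) -> median=30
Step 6: insert 34 -> lo=[3, 26, 30] (size 3, max 30) hi=[34, 38, 41] (size 3, min 34) -> median=32
Step 7: insert 48 -> lo=[3, 26, 30, 34] (size 4, max 34) hi=[38, 41, 48] (size 3, min 38) -> median=34
Step 8: insert 18 -> lo=[3, 18, 26, 30] (size 4, max 30) hi=[34, 38, 41, 48] (size 4, min 34) -> median=32
Step 9: insert 42 -> lo=[3, 18, 26, 30, 34] (size 5, max 34) hi=[38, 41, 42, 48] (size 4, min 38) -> median=34
Step 10: insert 8 -> lo=[3, 8, 18, 26, 30] (size 5, max 30) hi=[34, 38, 41, 42, 48] (size 5, min 34) -> median=32
Step 11: insert 4 -> lo=[3, 4, 8, 18, 26, 30] (size 6, max 30) hi=[34, 38, 41, 42, 48] (size 5, min 34) -> median=30
Step 12: insert 49 -> lo=[3, 4, 8, 18, 26, 30] (size 6, max 30) hi=[34, 38, 41, 42, 48, 49] (size 6, min 34) -> median=32
Step 13: insert 48 -> lo=[3, 4, 8, 18, 26, 30, 34] (size 7, max 34) hi=[38, 41, 42, 48, 48, 49] (size 6, min 38) -> median=34
Step 14: insert 9 -> lo=[3, 4, 8, 9, 18, 26, 30] (size 7, max 30) hi=[34, 38, 41, 42, 48, 48, 49] (size 7, min 34) -> median=32

Answer: 32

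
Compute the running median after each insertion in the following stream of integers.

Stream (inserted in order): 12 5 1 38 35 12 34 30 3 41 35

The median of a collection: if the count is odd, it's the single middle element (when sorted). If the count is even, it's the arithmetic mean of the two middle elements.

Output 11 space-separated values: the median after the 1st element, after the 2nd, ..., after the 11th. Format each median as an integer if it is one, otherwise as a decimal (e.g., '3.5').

Step 1: insert 12 -> lo=[12] (size 1, max 12) hi=[] (size 0) -> median=12
Step 2: insert 5 -> lo=[5] (size 1, max 5) hi=[12] (size 1, min 12) -> median=8.5
Step 3: insert 1 -> lo=[1, 5] (size 2, max 5) hi=[12] (size 1, min 12) -> median=5
Step 4: insert 38 -> lo=[1, 5] (size 2, max 5) hi=[12, 38] (size 2, min 12) -> median=8.5
Step 5: insert 35 -> lo=[1, 5, 12] (size 3, max 12) hi=[35, 38] (size 2, min 35) -> median=12
Step 6: insert 12 -> lo=[1, 5, 12] (size 3, max 12) hi=[12, 35, 38] (size 3, min 12) -> median=12
Step 7: insert 34 -> lo=[1, 5, 12, 12] (size 4, max 12) hi=[34, 35, 38] (size 3, min 34) -> median=12
Step 8: insert 30 -> lo=[1, 5, 12, 12] (size 4, max 12) hi=[30, 34, 35, 38] (size 4, min 30) -> median=21
Step 9: insert 3 -> lo=[1, 3, 5, 12, 12] (size 5, max 12) hi=[30, 34, 35, 38] (size 4, min 30) -> median=12
Step 10: insert 41 -> lo=[1, 3, 5, 12, 12] (size 5, max 12) hi=[30, 34, 35, 38, 41] (size 5, min 30) -> median=21
Step 11: insert 35 -> lo=[1, 3, 5, 12, 12, 30] (size 6, max 30) hi=[34, 35, 35, 38, 41] (size 5, min 34) -> median=30

Answer: 12 8.5 5 8.5 12 12 12 21 12 21 30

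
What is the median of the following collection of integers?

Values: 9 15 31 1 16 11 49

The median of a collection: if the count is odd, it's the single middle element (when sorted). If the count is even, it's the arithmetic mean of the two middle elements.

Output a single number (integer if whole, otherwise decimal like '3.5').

Answer: 15

Derivation:
Step 1: insert 9 -> lo=[9] (size 1, max 9) hi=[] (size 0) -> median=9
Step 2: insert 15 -> lo=[9] (size 1, max 9) hi=[15] (size 1, min 15) -> median=12
Step 3: insert 31 -> lo=[9, 15] (size 2, max 15) hi=[31] (size 1, min 31) -> median=15
Step 4: insert 1 -> lo=[1, 9] (size 2, max 9) hi=[15, 31] (size 2, min 15) -> median=12
Step 5: insert 16 -> lo=[1, 9, 15] (size 3, max 15) hi=[16, 31] (size 2, min 16) -> median=15
Step 6: insert 11 -> lo=[1, 9, 11] (size 3, max 11) hi=[15, 16, 31] (size 3, min 15) -> median=13
Step 7: insert 49 -> lo=[1, 9, 11, 15] (size 4, max 15) hi=[16, 31, 49] (size 3, min 16) -> median=15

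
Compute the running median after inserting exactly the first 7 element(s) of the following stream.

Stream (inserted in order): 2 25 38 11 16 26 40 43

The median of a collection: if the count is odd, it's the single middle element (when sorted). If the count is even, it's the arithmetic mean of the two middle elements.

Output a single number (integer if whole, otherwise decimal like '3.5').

Answer: 25

Derivation:
Step 1: insert 2 -> lo=[2] (size 1, max 2) hi=[] (size 0) -> median=2
Step 2: insert 25 -> lo=[2] (size 1, max 2) hi=[25] (size 1, min 25) -> median=13.5
Step 3: insert 38 -> lo=[2, 25] (size 2, max 25) hi=[38] (size 1, min 38) -> median=25
Step 4: insert 11 -> lo=[2, 11] (size 2, max 11) hi=[25, 38] (size 2, min 25) -> median=18
Step 5: insert 16 -> lo=[2, 11, 16] (size 3, max 16) hi=[25, 38] (size 2, min 25) -> median=16
Step 6: insert 26 -> lo=[2, 11, 16] (size 3, max 16) hi=[25, 26, 38] (size 3, min 25) -> median=20.5
Step 7: insert 40 -> lo=[2, 11, 16, 25] (size 4, max 25) hi=[26, 38, 40] (size 3, min 26) -> median=25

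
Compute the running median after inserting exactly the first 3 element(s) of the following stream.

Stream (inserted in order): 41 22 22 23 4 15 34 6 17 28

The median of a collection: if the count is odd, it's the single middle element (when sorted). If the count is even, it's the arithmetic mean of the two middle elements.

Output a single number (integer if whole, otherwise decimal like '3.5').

Answer: 22

Derivation:
Step 1: insert 41 -> lo=[41] (size 1, max 41) hi=[] (size 0) -> median=41
Step 2: insert 22 -> lo=[22] (size 1, max 22) hi=[41] (size 1, min 41) -> median=31.5
Step 3: insert 22 -> lo=[22, 22] (size 2, max 22) hi=[41] (size 1, min 41) -> median=22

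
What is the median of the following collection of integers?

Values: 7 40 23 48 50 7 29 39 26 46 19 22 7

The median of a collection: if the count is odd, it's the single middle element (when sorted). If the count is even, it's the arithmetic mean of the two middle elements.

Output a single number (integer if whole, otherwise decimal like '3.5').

Answer: 26

Derivation:
Step 1: insert 7 -> lo=[7] (size 1, max 7) hi=[] (size 0) -> median=7
Step 2: insert 40 -> lo=[7] (size 1, max 7) hi=[40] (size 1, min 40) -> median=23.5
Step 3: insert 23 -> lo=[7, 23] (size 2, max 23) hi=[40] (size 1, min 40) -> median=23
Step 4: insert 48 -> lo=[7, 23] (size 2, max 23) hi=[40, 48] (size 2, min 40) -> median=31.5
Step 5: insert 50 -> lo=[7, 23, 40] (size 3, max 40) hi=[48, 50] (size 2, min 48) -> median=40
Step 6: insert 7 -> lo=[7, 7, 23] (size 3, max 23) hi=[40, 48, 50] (size 3, min 40) -> median=31.5
Step 7: insert 29 -> lo=[7, 7, 23, 29] (size 4, max 29) hi=[40, 48, 50] (size 3, min 40) -> median=29
Step 8: insert 39 -> lo=[7, 7, 23, 29] (size 4, max 29) hi=[39, 40, 48, 50] (size 4, min 39) -> median=34
Step 9: insert 26 -> lo=[7, 7, 23, 26, 29] (size 5, max 29) hi=[39, 40, 48, 50] (size 4, min 39) -> median=29
Step 10: insert 46 -> lo=[7, 7, 23, 26, 29] (size 5, max 29) hi=[39, 40, 46, 48, 50] (size 5, min 39) -> median=34
Step 11: insert 19 -> lo=[7, 7, 19, 23, 26, 29] (size 6, max 29) hi=[39, 40, 46, 48, 50] (size 5, min 39) -> median=29
Step 12: insert 22 -> lo=[7, 7, 19, 22, 23, 26] (size 6, max 26) hi=[29, 39, 40, 46, 48, 50] (size 6, min 29) -> median=27.5
Step 13: insert 7 -> lo=[7, 7, 7, 19, 22, 23, 26] (size 7, max 26) hi=[29, 39, 40, 46, 48, 50] (size 6, min 29) -> median=26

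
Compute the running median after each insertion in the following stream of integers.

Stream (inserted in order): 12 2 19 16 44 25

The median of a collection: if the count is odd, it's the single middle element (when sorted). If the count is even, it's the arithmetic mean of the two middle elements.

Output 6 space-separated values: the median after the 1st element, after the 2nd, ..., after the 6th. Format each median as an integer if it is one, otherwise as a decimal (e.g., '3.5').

Step 1: insert 12 -> lo=[12] (size 1, max 12) hi=[] (size 0) -> median=12
Step 2: insert 2 -> lo=[2] (size 1, max 2) hi=[12] (size 1, min 12) -> median=7
Step 3: insert 19 -> lo=[2, 12] (size 2, max 12) hi=[19] (size 1, min 19) -> median=12
Step 4: insert 16 -> lo=[2, 12] (size 2, max 12) hi=[16, 19] (size 2, min 16) -> median=14
Step 5: insert 44 -> lo=[2, 12, 16] (size 3, max 16) hi=[19, 44] (size 2, min 19) -> median=16
Step 6: insert 25 -> lo=[2, 12, 16] (size 3, max 16) hi=[19, 25, 44] (size 3, min 19) -> median=17.5

Answer: 12 7 12 14 16 17.5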